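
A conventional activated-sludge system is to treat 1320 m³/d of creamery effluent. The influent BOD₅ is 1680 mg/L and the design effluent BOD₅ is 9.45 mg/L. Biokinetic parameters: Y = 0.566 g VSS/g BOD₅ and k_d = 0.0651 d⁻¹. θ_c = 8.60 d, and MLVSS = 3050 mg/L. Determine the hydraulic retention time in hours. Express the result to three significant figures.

τ ≈ 41.0 h

Rearranging the biomass balance for a CMAS with decay, V = Y·Q·ΔS·θ_c / [X·(1+k_d θ_c)] = 0.566 × 1320 × (1680 − 9.45) × 8.60 / [3050 × (1 + 0.0651 × 8.60)] = 1.07×10^7 / 4758 = 2256 m³.
Hydraulic retention time τ = V/Q = 2256 / 1320 = 1.709 d = 41.02 h.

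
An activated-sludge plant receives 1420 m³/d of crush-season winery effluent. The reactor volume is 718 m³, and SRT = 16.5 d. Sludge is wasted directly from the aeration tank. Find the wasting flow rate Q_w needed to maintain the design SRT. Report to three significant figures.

With mixed-liquor wasting, θ_c = V/Q_w, so Q_w = V/θ_c = 718.0/16.5 = 43.52 m³/d.

Q_w ≈ 43.5 m³/d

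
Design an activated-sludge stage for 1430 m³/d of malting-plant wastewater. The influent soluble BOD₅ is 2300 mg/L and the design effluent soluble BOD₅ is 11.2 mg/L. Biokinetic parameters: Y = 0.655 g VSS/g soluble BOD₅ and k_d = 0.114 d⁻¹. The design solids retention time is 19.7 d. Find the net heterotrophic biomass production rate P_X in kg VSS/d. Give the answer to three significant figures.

P_X ≈ 660 kg VSS/d

Observed yield with endogenous decay: Y_obs = Y / (1 + k_d·θ_c) = 0.655 / (1 + 0.114 × 19.7) = 0.655 / 3.246 = 0.2018 g VSS/g soluble BOD₅.
ΔS = 2300 − 11.2 = 2289 mg/L, so the substrate removal rate is 1430 × 2289/1000 = 3273 kg soluble BOD₅/d.
So the net sludge growth is P_X = 0.2018 × 3273 = 660.5 kg VSS/d.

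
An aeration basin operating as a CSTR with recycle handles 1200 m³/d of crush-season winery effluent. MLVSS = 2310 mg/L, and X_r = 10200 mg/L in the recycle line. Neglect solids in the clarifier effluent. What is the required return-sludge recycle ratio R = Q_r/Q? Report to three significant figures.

R ≈ 0.293

R = Q_r/Q = X/(X_r − X) = 2310 / (10200 − 2310) = 0.2928.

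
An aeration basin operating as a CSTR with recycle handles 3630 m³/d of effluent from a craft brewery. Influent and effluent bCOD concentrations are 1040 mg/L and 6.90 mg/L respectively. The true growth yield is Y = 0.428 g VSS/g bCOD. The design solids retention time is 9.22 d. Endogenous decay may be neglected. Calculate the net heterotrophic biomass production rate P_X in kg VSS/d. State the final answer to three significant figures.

With endogenous decay neglected, the observed yield equals the true yield: Y_obs = Y = 0.428 g VSS/g bCOD.
Mass of bCOD removed per day: Q(S₀ − S) = 3630 × 1033 g/m³ = 3750 kg/d.
Net biomass production P_X = Y_obs × Q·(S₀ − S) = 0.4280 × 3750 = 1605 kg VSS/d.

P_X ≈ 1610 kg VSS/d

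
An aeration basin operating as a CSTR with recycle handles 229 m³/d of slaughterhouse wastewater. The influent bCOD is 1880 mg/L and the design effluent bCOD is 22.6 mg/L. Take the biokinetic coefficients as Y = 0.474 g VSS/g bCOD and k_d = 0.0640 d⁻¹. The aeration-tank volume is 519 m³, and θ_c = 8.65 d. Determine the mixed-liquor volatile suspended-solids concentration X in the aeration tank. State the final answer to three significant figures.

X ≈ 2160 mg/L

Solving the biomass balance for X: X = Y Q (S₀−S) θ_c / [V (1+k_d θ_c)] = 0.474 × 229 × (1880 − 22.6) × 8.65 / [519 × (1 + 0.0640 × 8.65)] = 2163 mg/L.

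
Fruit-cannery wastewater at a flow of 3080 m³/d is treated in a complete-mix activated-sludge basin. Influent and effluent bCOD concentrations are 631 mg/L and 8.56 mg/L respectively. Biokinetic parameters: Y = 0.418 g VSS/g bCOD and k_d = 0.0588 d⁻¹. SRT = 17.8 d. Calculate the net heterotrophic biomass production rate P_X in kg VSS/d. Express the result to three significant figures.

P_X ≈ 392 kg VSS/d

Observed yield with endogenous decay: Y_obs = Y / (1 + k_d·θ_c) = 0.418 / (1 + 0.0588 × 17.8) = 0.418 / 2.047 = 0.2042 g VSS/g bCOD.
Substrate removed = Q·(S₀ − S) = 3080 m³/d × (631 − 8.56) g/m³ = 1.92×10^6 g/d = 1917 kg/d.
Net biomass production P_X = Y_obs × Q·(S₀ − S) = 0.2042 × 1917 = 391.5 kg VSS/d.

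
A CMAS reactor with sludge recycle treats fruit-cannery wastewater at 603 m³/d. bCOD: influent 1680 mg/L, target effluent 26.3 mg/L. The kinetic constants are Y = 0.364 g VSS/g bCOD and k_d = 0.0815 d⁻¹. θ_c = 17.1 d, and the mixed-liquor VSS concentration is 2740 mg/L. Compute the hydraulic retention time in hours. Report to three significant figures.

Rearranging the biomass balance for a CMAS with decay, V = Y·Q·ΔS·θ_c / [X·(1+k_d θ_c)] = 0.364 × 603 × (1680 − 26.3) × 17.1 / [2740 × (1 + 0.0815 × 17.1)] = 6.21×10^6 / 6559 = 946.4 m³.
HRT = V/Q = 946.4 m³ / 603 m³·d⁻¹ = 1.569 d × 24 = 37.67 h.

τ ≈ 37.7 h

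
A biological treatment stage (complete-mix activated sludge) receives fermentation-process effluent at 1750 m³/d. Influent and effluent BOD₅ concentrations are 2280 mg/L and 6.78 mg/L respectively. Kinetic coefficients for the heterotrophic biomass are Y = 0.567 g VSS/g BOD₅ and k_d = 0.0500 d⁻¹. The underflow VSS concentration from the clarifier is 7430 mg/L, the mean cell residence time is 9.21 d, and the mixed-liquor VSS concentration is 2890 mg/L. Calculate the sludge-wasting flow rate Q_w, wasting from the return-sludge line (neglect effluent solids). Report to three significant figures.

From the SRT design equation V = Y Q (S₀−S) θ_c / [X (1 + k_d θ_c)] = 0.567 × 1750 × (2280 − 6.78) × 9.21 / [2890 × (1 + 0.0500 × 9.21)] = 2.08×10^7 / 4221 = 4922 m³.
Wasting from the return line (neglecting effluent solids): Q_w = V·X / (θ_c·X_r) = 4922 × 2890 / (9.21 × 7430) = 207.9 m³/d.

Q_w ≈ 208 m³/d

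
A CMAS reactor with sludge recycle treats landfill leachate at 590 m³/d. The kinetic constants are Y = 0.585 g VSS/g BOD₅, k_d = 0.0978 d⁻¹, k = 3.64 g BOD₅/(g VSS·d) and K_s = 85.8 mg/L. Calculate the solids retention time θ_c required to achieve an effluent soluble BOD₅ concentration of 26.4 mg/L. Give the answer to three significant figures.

Specific growth rate at S = 26.4 mg/L: μ = YkS/(K_s+S) = 0.585·3.64·26.4/(85.8+26.4) = 0.5010 d⁻¹.
Then 1/θ_c = μ − k_d = 0.5010 − 0.0978 = 0.4032 d⁻¹, giving θ_c = 2.480 d.

θ_c ≈ 2.48 d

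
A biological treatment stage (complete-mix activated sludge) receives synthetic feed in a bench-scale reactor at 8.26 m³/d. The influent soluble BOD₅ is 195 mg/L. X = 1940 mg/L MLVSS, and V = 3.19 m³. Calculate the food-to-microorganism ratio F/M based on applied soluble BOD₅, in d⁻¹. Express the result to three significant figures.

F/M ≈ 0.260 d⁻¹

F/M = applied load / biomass = Q·S₀/(V·X) = 8.26 × 195 / (3.190 × 1940) = 0.2603 d⁻¹.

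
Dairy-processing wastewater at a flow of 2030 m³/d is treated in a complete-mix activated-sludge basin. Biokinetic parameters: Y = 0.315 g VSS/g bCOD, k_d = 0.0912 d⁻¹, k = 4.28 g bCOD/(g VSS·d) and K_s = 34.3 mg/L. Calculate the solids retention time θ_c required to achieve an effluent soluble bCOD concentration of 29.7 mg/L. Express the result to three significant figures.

Specific growth rate at S = 29.7 mg/L: μ = YkS/(K_s+S) = 0.315·4.28·29.7/(34.3+29.7) = 0.6256 d⁻¹.
Then 1/θ_c = μ − k_d = 0.6256 − 0.0912 = 0.5344 d⁻¹, giving θ_c = 1.871 d.

θ_c ≈ 1.87 d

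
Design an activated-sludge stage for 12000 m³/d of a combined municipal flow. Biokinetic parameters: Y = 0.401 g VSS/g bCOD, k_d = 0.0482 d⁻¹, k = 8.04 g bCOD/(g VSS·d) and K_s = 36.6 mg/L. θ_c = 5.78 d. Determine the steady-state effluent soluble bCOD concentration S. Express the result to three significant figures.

Effluent substrate depends only on kinetics and SRT: S = K_s(1 + k_d θ_c) / [θ_c(Yk − k_d) − 1] = 36.6 × (1 + 0.0482 × 5.78) / [5.78 × (0.401 × 8.04 − 0.0482) − 1] = 46.80 / 17.36 = 2.696 mg/L.

S ≈ 2.70 mg/L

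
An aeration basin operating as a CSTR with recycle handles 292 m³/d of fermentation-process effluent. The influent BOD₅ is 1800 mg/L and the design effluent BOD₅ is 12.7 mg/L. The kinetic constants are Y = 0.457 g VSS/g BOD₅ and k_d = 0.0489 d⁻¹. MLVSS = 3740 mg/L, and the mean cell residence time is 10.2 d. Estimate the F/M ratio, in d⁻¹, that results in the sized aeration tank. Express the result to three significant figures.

F/M ≈ 0.324 d⁻¹

Steady-state biomass mass balance: V·X·(1 + k_d·θ_c) = Y·Q·(S₀ − S)·θ_c, so V = 0.457 × 292 × (1800 − 12.7) × 10.2 / [3740 × (1 + 0.0489 × 10.2)] = 2.43×10^6 / 5605 = 434.0 m³.
F/M = applied load / biomass = Q·S₀/(V·X) = 292 × 1800 / (434.0 × 3740) = 0.3238 d⁻¹.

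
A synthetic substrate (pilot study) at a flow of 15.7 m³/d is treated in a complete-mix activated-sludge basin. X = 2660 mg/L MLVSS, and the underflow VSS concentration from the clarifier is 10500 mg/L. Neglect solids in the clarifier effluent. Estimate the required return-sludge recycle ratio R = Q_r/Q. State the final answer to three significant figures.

R = Q_r/Q = X/(X_r − X) = 2660 / (10500 − 2660) = 0.3393.

R ≈ 0.339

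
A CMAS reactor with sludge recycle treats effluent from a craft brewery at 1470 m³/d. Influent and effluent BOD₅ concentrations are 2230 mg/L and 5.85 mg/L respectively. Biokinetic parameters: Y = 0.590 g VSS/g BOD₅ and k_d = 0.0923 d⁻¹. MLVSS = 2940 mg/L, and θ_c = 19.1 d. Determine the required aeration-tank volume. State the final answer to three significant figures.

V ≈ 4540 m³

Steady-state biomass mass balance: V·X·(1 + k_d·θ_c) = Y·Q·(S₀ − S)·θ_c, so V = 0.590 × 1470 × (2230 − 5.85) × 19.1 / [2940 × (1 + 0.0923 × 19.1)] = 3.68×10^7 / 8123 = 4536 m³.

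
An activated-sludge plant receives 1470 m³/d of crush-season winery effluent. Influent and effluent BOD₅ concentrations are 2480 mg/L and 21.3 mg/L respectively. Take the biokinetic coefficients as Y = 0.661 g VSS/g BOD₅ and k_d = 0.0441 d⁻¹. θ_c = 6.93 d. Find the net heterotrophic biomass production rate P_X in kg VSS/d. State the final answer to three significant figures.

P_X ≈ 1830 kg VSS/d

Correct the yield for decay: Y_obs = Y/(1 + k_d θ_c) = 0.661 / (1 + 0.0441 × 6.93) = 0.661 / 1.306 = 0.5063.
Q·(S₀ − S) = 1470 × (2480 − 21.3) × 10⁻³ = 3614 kg/d removed.
Biomass produced: P_X = Y_obs·Q·ΔS = 0.5063 × 3614 ≈ 1830 kg VSS/d.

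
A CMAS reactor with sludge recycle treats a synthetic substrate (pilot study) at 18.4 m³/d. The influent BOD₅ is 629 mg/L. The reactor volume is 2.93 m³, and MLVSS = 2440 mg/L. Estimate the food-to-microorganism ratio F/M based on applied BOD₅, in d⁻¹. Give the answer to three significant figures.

F/M ≈ 1.62 d⁻¹

F/M = Q·S₀ / (V·X) = 18.4 × 629 / (2.930 × 2440) = 1.619 g BOD₅·(g VSS·d)⁻¹.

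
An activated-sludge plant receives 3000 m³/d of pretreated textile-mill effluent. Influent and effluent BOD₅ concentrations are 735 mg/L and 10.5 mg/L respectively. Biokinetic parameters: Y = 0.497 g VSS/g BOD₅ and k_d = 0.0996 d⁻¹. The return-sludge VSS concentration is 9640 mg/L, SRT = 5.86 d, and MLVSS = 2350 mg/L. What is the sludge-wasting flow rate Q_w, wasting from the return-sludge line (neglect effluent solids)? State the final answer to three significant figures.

Q_w ≈ 70.8 m³/d

Steady-state biomass mass balance: V·X·(1 + k_d·θ_c) = Y·Q·(S₀ − S)·θ_c, so V = 0.497 × 3000 × (735 − 10.5) × 5.86 / [2350 × (1 + 0.0996 × 5.86)] = 6.33×10^6 / 3722 = 1701 m³.
Q_w = (V·X)/(θ_c X_r) = 1701 × 2350 / (5.86 × 9640) = 70.76 m³/d.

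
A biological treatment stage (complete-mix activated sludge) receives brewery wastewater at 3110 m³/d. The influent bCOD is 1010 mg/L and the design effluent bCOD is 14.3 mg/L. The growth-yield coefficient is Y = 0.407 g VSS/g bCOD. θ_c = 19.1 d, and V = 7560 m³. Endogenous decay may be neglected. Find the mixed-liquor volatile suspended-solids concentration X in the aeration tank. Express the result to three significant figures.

X ≈ 3180 mg/L

From V·X = Y·Q·(S₀ − S)·θ_c (decay neglected): X = 0.407 × 3110 × (1010 − 14.3) × 19.1 / 7560 = 3184 mg/L.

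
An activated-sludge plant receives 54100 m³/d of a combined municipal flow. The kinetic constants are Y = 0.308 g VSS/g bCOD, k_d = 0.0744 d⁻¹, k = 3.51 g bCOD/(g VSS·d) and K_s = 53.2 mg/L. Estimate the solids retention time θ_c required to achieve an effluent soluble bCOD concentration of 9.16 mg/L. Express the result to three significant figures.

θ_c ≈ 11.8 d

From 1/θ_c = Y·k·S/(K_s + S) − k_d: Y·k·S/(K_s+S) = 0.308 × 3.51 × 9.16 / (53.2 + 9.16) = 0.1588 d⁻¹.
θ_c = 1/(μ − k_d) = 1/(0.1588 − 0.0744) = 1/0.08440 = 11.85 d.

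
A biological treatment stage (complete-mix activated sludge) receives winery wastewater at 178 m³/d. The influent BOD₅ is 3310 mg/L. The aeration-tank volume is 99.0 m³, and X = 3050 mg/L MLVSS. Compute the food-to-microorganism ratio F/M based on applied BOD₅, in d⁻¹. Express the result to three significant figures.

F/M = applied load / biomass = Q·S₀/(V·X) = 178 × 3310 / (99.00 × 3050) = 1.951 d⁻¹.

F/M ≈ 1.95 d⁻¹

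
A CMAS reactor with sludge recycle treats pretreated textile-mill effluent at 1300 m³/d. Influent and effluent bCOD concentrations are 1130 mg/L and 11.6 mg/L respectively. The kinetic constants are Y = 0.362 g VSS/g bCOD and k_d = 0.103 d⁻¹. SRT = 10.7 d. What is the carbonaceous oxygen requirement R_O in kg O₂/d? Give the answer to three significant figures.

Correct the yield for decay: Y_obs = Y/(1 + k_d θ_c) = 0.362 / (1 + 0.103 × 10.7) = 0.362 / 2.102 = 0.1722.
ΔS = 1130 − 11.6 = 1118 mg/L, so the substrate removal rate is 1300 × 1118/1000 = 1454 kg bCOD/d.
P_X = Y_obs·Q·(S₀ − S) = 0.1722 × 1454 = 250.4 kg VSS/d.
Carbonaceous O₂ demand = substrate oxidised − cell-mass equivalent = 1454 − 1.42 × 250.4 = 1098 kg O₂/d.

R_O ≈ 1100 kg O₂/d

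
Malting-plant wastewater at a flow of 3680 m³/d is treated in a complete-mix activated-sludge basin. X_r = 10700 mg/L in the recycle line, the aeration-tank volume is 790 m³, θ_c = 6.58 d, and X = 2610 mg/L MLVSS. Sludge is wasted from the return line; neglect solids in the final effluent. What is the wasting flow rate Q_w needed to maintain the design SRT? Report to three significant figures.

Wasting from the return line (neglecting effluent solids): Q_w = V·X / (θ_c·X_r) = 790.0 × 2610 / (6.58 × 10700) = 29.29 m³/d.

Q_w ≈ 29.3 m³/d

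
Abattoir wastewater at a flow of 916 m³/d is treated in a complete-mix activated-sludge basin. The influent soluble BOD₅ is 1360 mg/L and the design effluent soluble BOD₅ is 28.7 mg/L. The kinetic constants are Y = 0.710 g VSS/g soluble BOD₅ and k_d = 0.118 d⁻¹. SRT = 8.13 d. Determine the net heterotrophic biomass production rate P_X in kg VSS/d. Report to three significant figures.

Observed yield with endogenous decay: Y_obs = Y / (1 + k_d·θ_c) = 0.710 / (1 + 0.118 × 8.13) = 0.710 / 1.959 = 0.3624 g VSS/g soluble BOD₅.
ΔS = 1360 − 28.7 = 1331 mg/L, so the substrate removal rate is 916 × 1331/1000 = 1219 kg soluble BOD₅/d.
Net biomass production P_X = Y_obs × Q·(S₀ − S) = 0.3624 × 1219 = 441.9 kg VSS/d.

P_X ≈ 442 kg VSS/d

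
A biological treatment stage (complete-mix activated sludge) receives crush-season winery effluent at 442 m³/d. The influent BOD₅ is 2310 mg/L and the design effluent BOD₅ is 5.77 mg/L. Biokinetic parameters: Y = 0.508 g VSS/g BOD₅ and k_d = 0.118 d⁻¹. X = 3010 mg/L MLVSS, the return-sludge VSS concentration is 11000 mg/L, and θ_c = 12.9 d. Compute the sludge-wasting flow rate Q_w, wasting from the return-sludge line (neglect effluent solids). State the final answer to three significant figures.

Q_w ≈ 18.6 m³/d

Rearranging the biomass balance for a CMAS with decay, V = Y·Q·ΔS·θ_c / [X·(1+k_d θ_c)] = 0.508 × 442 × (2310 − 5.77) × 12.9 / [3010 × (1 + 0.118 × 12.9)] = 6.67×10^6 / 7592 = 879.1 m³.
θ_c = V·X/(Q_w·X_r) when wasting from the recycle, so Q_w = V·X/(θ_c·X_r) = 879.1 × 3010 / (12.9 × 11000) = 18.65 m³/d.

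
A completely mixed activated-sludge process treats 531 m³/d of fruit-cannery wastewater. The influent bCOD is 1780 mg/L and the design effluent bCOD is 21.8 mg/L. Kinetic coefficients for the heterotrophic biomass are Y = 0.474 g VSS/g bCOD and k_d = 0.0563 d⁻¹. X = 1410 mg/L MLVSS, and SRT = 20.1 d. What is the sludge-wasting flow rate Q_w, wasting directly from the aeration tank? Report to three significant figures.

Rearranging the biomass balance for a CMAS with decay, V = Y·Q·ΔS·θ_c / [X·(1+k_d θ_c)] = 0.474 × 531 × (1780 − 21.8) × 20.1 / [1410 × (1 + 0.0563 × 20.1)] = 8.89×10^6 / 3006 = 2959 m³.
With mixed-liquor wasting, θ_c = V/Q_w, so Q_w = V/θ_c = 2959/20.1 = 147.2 m³/d.

Q_w ≈ 147 m³/d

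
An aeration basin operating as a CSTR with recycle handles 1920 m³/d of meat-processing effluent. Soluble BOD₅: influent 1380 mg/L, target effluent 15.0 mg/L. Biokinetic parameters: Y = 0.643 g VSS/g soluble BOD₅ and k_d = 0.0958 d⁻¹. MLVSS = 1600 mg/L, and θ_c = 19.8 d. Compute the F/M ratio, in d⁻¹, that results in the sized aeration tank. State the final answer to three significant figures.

F/M ≈ 0.230 d⁻¹

Rearranging the biomass balance for a CMAS with decay, V = Y·Q·ΔS·θ_c / [X·(1+k_d θ_c)] = 0.643 × 1920 × (1380 − 15.0) × 19.8 / [1600 × (1 + 0.0958 × 19.8)] = 3.34×10^7 / 4635 = 7199 m³.
F/M = Q·S₀ / (V·X) = 1920 × 1380 / (7199 × 1600) = 0.2300 g soluble BOD₅·(g VSS·d)⁻¹.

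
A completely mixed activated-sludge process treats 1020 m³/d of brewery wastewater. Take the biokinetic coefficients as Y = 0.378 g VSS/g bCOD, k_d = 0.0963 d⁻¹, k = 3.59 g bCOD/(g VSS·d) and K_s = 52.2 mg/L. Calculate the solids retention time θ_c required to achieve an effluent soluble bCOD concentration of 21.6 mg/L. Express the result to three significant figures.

θ_c ≈ 3.32 d

Specific growth rate at S = 21.6 mg/L: μ = YkS/(K_s+S) = 0.378·3.59·21.6/(52.2+21.6) = 0.3972 d⁻¹.
1/θ_c = 0.3972 − 0.0963 = 0.3009 d⁻¹, so θ_c = 3.324 d.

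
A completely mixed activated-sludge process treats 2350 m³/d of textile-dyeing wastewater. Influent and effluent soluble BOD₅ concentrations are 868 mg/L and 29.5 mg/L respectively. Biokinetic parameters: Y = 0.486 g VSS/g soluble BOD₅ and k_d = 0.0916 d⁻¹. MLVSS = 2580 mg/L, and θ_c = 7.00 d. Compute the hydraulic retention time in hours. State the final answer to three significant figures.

Steady-state biomass mass balance: V·X·(1 + k_d·θ_c) = Y·Q·(S₀ − S)·θ_c, so V = 0.486 × 2350 × (868 − 29.5) × 7.00 / [2580 × (1 + 0.0916 × 7.00)] = 6.7×10^6 / 4234 = 1583 m³.
τ = V/Q = 1583/2350 = 0.6737 d, or 16.17 h.

τ ≈ 16.2 h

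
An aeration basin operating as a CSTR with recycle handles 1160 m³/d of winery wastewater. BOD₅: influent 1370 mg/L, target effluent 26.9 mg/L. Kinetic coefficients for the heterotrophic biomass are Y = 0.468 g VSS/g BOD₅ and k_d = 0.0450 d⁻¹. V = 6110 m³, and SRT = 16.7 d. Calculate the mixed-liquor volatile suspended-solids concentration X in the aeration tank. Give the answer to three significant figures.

X = Y·Q·ΔS·θ_c / [V·(1 + k_d θ_c)] = 0.468 × 1160 × (1370 − 26.9) × 16.7 / [6110 × (1 + 0.0450 × 16.7)] = 1138 mg/L.

X ≈ 1140 mg/L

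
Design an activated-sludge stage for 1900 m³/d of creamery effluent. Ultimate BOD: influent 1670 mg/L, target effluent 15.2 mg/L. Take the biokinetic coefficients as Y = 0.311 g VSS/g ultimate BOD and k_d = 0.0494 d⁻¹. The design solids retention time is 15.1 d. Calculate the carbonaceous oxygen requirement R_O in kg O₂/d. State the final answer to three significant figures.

Y_obs = Y / (1 + k_d θ_c) = 0.311 / (1 + 0.0494 × 15.1) = 0.311 / 1.746 = 0.1781.
ΔS = 1670 − 15.2 = 1655 mg/L, so the substrate removal rate is 1900 × 1655/1000 = 3144 kg ultimate BOD/d.
Net sludge production P_X = 0.1781 × 3144 = 560.1 kg VSS/d.
R_O = Q·ΔS − 1.42 P_X = 3144 − 795.3 = 2349 kg O₂/d.

R_O ≈ 2350 kg O₂/d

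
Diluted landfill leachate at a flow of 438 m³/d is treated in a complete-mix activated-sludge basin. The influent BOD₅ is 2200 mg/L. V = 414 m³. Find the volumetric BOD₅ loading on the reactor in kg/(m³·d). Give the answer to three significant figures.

L_v ≈ 2.33 kg BOD₅/(m³·d)

L_v = Q S₀ / V = 438 × 2200 × 10⁻³ / 414.0 = 2.328 kg/(m³·d).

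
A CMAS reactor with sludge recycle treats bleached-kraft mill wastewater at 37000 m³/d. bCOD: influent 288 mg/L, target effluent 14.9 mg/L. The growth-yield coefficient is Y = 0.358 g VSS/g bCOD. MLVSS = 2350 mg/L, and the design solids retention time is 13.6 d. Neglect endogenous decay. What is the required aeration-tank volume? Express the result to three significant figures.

V ≈ 20900 m³

V·X = Y·Q·ΔS·θ_c gives V = 0.358 × 37000 × (288 − 14.9) × 13.6 / 2350 = 20935 m³.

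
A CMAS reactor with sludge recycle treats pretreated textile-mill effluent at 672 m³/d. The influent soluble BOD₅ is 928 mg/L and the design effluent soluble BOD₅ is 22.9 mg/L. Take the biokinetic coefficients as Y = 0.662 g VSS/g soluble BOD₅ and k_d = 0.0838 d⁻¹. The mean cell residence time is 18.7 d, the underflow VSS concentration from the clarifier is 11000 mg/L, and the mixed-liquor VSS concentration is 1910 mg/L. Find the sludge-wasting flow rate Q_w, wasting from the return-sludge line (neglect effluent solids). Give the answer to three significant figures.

Q_w ≈ 14.3 m³/d

From the SRT design equation V = Y Q (S₀−S) θ_c / [X (1 + k_d θ_c)] = 0.662 × 672 × (928 − 22.9) × 18.7 / [1910 × (1 + 0.0838 × 18.7)] = 7.53×10^6 / 4903 = 1536 m³.
Q_w = (V·X)/(θ_c X_r) = 1536 × 1910 / (18.7 × 11000) = 14.26 m³/d.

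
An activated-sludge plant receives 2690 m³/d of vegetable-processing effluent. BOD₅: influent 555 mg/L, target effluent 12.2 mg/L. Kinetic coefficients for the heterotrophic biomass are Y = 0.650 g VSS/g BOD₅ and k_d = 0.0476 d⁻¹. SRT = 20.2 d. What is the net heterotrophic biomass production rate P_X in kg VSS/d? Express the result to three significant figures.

Correct the yield for decay: Y_obs = Y/(1 + k_d θ_c) = 0.650 / (1 + 0.0476 × 20.2) = 0.650 / 1.962 = 0.3314.
ΔS = 555 − 12.2 = 542.8 mg/L, so the substrate removal rate is 2690 × 542.8/1000 = 1460 kg BOD₅/d.
Biomass produced: P_X = Y_obs·Q·ΔS = 0.3314 × 1460 ≈ 483.9 kg VSS/d.

P_X ≈ 484 kg VSS/d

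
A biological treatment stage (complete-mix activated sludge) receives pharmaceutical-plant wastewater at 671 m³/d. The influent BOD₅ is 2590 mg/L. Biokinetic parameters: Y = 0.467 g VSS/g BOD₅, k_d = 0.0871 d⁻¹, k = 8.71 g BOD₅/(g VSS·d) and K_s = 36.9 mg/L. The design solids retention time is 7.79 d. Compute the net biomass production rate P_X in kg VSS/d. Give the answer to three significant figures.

P_X ≈ 483 kg VSS/d

From the Monod/SRT balance for a CMAS, S = K_s·(1+k_d θ_c)/[θ_c·(Y k − k_d) − 1] = 36.9 × (1 + 0.0871 × 7.79) / [7.79 × (0.467 × 8.71 − 0.0871) − 1] = 61.94 / 30.01 = 2.064 mg/L.
Y_obs = Y / (1 + k_d θ_c) = 0.467 / (1 + 0.0871 × 7.79) = 0.467 / 1.679 = 0.2782.
Q·(S₀ − S) = 671 × (2590 − 2.06) × 10⁻³ = 1737 kg/d removed.
So the net sludge growth is P_X = 0.2782 × 1737 = 483.1 kg VSS/d.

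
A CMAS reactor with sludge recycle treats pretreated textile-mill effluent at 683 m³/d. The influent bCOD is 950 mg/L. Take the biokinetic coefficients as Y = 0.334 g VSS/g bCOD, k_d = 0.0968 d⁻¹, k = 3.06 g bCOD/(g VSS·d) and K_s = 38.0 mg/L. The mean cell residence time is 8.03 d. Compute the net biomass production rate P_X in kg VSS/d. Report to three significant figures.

For a completely mixed reactor with recycle the Lawrence–McCarty relation gives S = K_s·(1 + k_d·θ_c) / [θ_c·(Y·k − k_d) − 1] = 38.0 × (1 + 0.0968 × 8.03) / [8.03 × (0.334 × 3.06 − 0.0968) − 1] = 67.54 / 6.430 = 10.50 mg/L.
Correct the yield for decay: Y_obs = Y/(1 + k_d θ_c) = 0.334 / (1 + 0.0968 × 8.03) = 0.334 / 1.777 = 0.1879.
Mass of bCOD removed per day: Q(S₀ − S) = 683 × 939.5 g/m³ = 641.7 kg/d.
P_X = Y_obs · Q(S₀ − S) = 0.1879 × 641.7 = 120.6 kg VSS/d.

P_X ≈ 121 kg VSS/d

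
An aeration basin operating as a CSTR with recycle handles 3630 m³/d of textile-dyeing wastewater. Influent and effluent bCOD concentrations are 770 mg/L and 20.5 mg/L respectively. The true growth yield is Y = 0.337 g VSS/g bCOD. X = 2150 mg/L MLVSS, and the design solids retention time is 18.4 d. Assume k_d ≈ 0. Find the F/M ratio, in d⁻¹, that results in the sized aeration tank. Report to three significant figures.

F/M ≈ 0.166 d⁻¹

Biomass mass balance (decay neglected): V·X = Y·Q·(S₀ − S)·θ_c, so V = 0.337 × 3630 × (770 − 20.5) × 18.4 / 2150 = 7847 m³.
F/M = Q·S₀ / (V·X) = 3630 × 770 / (7847 × 2150) = 0.1657 g bCOD·(g VSS·d)⁻¹.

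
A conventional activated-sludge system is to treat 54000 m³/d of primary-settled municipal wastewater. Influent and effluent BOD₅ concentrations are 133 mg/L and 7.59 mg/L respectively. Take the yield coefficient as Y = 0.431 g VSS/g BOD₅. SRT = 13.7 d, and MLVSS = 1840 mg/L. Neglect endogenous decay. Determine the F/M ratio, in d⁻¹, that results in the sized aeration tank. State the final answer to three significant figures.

V·X = Y·Q·ΔS·θ_c gives V = 0.431 × 54000 × (133 − 7.59) × 13.7 / 1840 = 21732 m³.
Food-to-microorganism ratio F/M = Q S₀ / (V X) = 54000 × 133 / (21732 × 1840) = 0.1796 d⁻¹.

F/M ≈ 0.180 d⁻¹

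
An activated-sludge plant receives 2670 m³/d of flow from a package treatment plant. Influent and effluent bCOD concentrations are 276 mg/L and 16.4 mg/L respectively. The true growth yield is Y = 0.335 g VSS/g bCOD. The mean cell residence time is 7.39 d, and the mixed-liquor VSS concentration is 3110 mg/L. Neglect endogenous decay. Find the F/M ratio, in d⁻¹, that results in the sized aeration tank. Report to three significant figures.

V·X = Y·Q·ΔS·θ_c gives V = 0.335 × 2670 × (276 − 16.4) × 7.39 / 3110 = 551.8 m³.
F/M = applied load / biomass = Q·S₀/(V·X) = 2670 × 276 / (551.8 × 3110) = 0.4295 d⁻¹.

F/M ≈ 0.429 d⁻¹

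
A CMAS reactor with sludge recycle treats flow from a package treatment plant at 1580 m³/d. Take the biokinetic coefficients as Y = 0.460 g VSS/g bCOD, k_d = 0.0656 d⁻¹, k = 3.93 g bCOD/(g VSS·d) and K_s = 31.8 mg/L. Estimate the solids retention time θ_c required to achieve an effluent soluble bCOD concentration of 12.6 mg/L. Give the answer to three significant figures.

Specific growth rate at S = 12.6 mg/L: μ = YkS/(K_s+S) = 0.460·3.93·12.6/(31.8+12.6) = 0.5130 d⁻¹.
Then 1/θ_c = μ − k_d = 0.5130 − 0.0656 = 0.4474 d⁻¹, giving θ_c = 2.235 d.

θ_c ≈ 2.24 d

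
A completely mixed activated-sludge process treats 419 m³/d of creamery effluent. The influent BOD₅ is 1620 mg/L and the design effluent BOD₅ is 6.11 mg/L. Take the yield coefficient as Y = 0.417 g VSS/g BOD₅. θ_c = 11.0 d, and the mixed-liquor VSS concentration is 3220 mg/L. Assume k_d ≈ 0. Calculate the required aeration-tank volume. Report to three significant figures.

V ≈ 963 m³

V·X = Y·Q·ΔS·θ_c gives V = 0.417 × 419 × (1620 − 6.11) × 11.0 / 3220 = 963.3 m³.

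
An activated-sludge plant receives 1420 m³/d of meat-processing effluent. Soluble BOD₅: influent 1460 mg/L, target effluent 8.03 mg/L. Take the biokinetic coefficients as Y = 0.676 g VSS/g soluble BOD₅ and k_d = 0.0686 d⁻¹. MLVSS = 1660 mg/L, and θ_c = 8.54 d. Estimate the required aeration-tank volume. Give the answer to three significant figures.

Steady-state biomass mass balance: V·X·(1 + k_d·θ_c) = Y·Q·(S₀ − S)·θ_c, so V = 0.676 × 1420 × (1460 − 8.03) × 8.54 / [1660 × (1 + 0.0686 × 8.54)] = 1.19×10^7 / 2633 = 4521 m³.

V ≈ 4520 m³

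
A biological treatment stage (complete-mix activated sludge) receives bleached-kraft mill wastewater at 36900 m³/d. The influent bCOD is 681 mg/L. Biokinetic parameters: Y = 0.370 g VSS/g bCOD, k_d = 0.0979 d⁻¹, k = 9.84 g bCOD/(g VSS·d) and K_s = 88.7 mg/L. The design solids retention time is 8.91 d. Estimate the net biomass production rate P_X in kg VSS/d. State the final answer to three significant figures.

P_X ≈ 4930 kg VSS/d

From the Monod/SRT balance for a CMAS, S = K_s·(1+k_d θ_c)/[θ_c·(Y k − k_d) − 1] = 88.7 × (1 + 0.0979 × 8.91) / [8.91 × (0.370 × 9.84 − 0.0979) − 1] = 166.1 / 30.57 = 5.433 mg/L.
The observed yield is Y_obs = Y/(1 + k_d·θ_c) = 0.370 / (1 + 0.0979 × 8.91) = 0.370 / 1.872 = 0.1976 g VSS per g bCOD removed.
ΔS = 681 − 5.43 = 675.6 mg/L, so the substrate removal rate is 36900 × 675.6/1000 = 24929 kg bCOD/d.
So the net sludge growth is P_X = 0.1976 × 24929 = 4926 kg VSS/d.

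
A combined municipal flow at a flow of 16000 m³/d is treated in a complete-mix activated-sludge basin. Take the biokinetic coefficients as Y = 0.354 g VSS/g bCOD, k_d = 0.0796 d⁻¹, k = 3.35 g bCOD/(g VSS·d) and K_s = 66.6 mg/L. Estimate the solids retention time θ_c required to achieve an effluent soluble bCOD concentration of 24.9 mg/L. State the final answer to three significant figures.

θ_c ≈ 4.11 d

From 1/θ_c = Y·k·S/(K_s + S) − k_d: Y·k·S/(K_s+S) = 0.354 × 3.35 × 24.9 / (66.6 + 24.9) = 0.3227 d⁻¹.
θ_c = 1/(μ − k_d) = 1/(0.3227 − 0.0796) = 1/0.2431 = 4.113 d.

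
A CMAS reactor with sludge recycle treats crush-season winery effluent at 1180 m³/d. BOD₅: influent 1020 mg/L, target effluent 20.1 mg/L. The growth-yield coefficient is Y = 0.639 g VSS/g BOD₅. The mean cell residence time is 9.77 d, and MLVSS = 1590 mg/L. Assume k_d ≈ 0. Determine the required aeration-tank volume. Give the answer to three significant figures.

V ≈ 4630 m³

V·X = Y·Q·ΔS·θ_c gives V = 0.639 × 1180 × (1020 − 20.1) × 9.77 / 1590 = 4633 m³.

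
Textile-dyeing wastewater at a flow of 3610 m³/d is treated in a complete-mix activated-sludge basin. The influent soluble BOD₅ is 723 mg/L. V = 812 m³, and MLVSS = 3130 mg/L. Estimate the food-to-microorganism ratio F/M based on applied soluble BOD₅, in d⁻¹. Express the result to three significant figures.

F/M ≈ 1.03 d⁻¹

F/M = Q·S₀ / (V·X) = 3610 × 723 / (812.0 × 3130) = 1.027 g soluble BOD₅·(g VSS·d)⁻¹.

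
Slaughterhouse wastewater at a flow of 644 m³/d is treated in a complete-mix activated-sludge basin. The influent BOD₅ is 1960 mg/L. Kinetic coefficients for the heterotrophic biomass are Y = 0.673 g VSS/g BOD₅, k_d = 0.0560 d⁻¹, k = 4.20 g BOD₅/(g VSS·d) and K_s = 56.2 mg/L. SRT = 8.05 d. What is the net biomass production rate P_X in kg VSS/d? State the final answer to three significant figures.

For a completely mixed reactor with recycle the Lawrence–McCarty relation gives S = K_s·(1 + k_d·θ_c) / [θ_c·(Y·k − k_d) − 1] = 56.2 × (1 + 0.0560 × 8.05) / [8.05 × (0.673 × 4.20 − 0.0560) − 1] = 81.53 / 21.30 = 3.827 mg/L.
Y_obs = Y / (1 + k_d θ_c) = 0.673 / (1 + 0.0560 × 8.05) = 0.673 / 1.451 = 0.4639.
Substrate removed = Q·(S₀ − S) = 644 m³/d × (1960 − 3.83) g/m³ = 1.26×10^6 g/d = 1260 kg/d.
Biomass produced: P_X = Y_obs·Q·ΔS = 0.4639 × 1260 ≈ 584.4 kg VSS/d.

P_X ≈ 584 kg VSS/d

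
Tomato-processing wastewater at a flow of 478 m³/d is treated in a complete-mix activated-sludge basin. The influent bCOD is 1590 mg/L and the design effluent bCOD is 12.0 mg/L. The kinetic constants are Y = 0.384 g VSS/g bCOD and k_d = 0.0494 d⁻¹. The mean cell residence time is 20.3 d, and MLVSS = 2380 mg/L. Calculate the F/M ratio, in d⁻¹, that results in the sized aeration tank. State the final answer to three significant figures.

From the SRT design equation V = Y Q (S₀−S) θ_c / [X (1 + k_d θ_c)] = 0.384 × 478 × (1590 − 12.0) × 20.3 / [2380 × (1 + 0.0494 × 20.3)] = 5.88×10^6 / 4767 = 1234 m³.
F/M = Q·S₀ / (V·X) = 478 × 1590 / (1234 × 2380) = 0.2589 g bCOD·(g VSS·d)⁻¹.

F/M ≈ 0.259 d⁻¹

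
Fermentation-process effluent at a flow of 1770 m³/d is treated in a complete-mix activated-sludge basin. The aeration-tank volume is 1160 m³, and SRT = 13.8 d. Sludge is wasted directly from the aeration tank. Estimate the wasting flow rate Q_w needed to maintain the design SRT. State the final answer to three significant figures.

With mixed-liquor wasting, θ_c = V/Q_w, so Q_w = V/θ_c = 1160/13.8 = 84.06 m³/d.

Q_w ≈ 84.1 m³/d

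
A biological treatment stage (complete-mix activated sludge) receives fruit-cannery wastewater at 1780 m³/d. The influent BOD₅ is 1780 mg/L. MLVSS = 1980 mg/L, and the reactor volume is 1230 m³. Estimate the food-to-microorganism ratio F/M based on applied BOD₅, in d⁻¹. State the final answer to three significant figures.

F/M ≈ 1.30 d⁻¹

F/M = Q·S₀ / (V·X) = 1780 × 1780 / (1230 × 1980) = 1.301 g BOD₅·(g VSS·d)⁻¹.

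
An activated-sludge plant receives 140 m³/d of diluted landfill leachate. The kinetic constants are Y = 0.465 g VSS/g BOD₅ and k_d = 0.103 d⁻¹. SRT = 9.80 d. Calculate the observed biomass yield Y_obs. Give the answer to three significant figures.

Y_obs ≈ 0.231 g VSS/g BOD₅

Observed yield with endogenous decay: Y_obs = Y / (1 + k_d·θ_c) = 0.465 / (1 + 0.103 × 9.80) = 0.465 / 2.009 = 0.2314 g VSS/g BOD₅.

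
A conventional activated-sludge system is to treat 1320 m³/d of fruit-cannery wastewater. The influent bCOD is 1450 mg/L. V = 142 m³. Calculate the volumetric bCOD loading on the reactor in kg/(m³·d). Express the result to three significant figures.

Volumetric loading L_v = Q·S₀ / V = 1320 × 1450 g/m³ / 142.0 m³ = 13479 g/(m³·d) = 13.48 kg bCOD/(m³·d).

L_v ≈ 13.5 kg bCOD/(m³·d)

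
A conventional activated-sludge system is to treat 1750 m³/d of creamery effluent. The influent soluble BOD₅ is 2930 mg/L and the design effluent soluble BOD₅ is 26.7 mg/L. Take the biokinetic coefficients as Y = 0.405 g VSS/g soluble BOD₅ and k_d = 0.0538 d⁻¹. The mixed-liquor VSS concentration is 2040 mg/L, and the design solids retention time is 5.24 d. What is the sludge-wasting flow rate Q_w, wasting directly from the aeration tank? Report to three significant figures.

From the SRT design equation V = Y Q (S₀−S) θ_c / [X (1 + k_d θ_c)] = 0.405 × 1750 × (2930 − 26.7) × 5.24 / [2040 × (1 + 0.0538 × 5.24)] = 1.08×10^7 / 2615 = 4123 m³.
Wasting from the aeration tank: Q_w = V / θ_c = 4123 / 5.24 = 786.9 m³/d.

Q_w ≈ 787 m³/d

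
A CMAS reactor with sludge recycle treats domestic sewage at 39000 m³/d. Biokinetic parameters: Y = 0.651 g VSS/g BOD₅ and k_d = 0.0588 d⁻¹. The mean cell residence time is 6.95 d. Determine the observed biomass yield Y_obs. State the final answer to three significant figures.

Y_obs ≈ 0.462 g VSS/g BOD₅

Y_obs = Y / (1 + k_d θ_c) = 0.651 / (1 + 0.0588 × 6.95) = 0.651 / 1.409 = 0.4621.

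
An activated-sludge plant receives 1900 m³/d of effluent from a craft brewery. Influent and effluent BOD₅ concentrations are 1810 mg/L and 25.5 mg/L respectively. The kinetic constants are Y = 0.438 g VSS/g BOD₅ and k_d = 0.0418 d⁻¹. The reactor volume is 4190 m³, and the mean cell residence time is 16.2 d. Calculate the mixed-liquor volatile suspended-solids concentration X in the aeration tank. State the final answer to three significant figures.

X ≈ 3420 mg/L

Solving the biomass balance for X: X = Y Q (S₀−S) θ_c / [V (1+k_d θ_c)] = 0.438 × 1900 × (1810 − 25.5) × 16.2 / [4190 × (1 + 0.0418 × 16.2)] = 3424 mg/L.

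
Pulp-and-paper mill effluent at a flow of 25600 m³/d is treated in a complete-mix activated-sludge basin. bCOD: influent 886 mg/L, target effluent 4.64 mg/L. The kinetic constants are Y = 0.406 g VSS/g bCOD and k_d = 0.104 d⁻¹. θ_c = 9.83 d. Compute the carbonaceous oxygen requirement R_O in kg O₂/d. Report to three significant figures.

R_O ≈ 16100 kg O₂/d

The observed yield is Y_obs = Y/(1 + k_d·θ_c) = 0.406 / (1 + 0.104 × 9.83) = 0.406 / 2.022 = 0.2008 g VSS per g bCOD removed.
Q·(S₀ − S) = 25600 × (886 − 4.64) × 10⁻³ = 22563 kg/d removed.
P_X = Y_obs·Q·(S₀ − S) = 0.2008 × 22563 = 4530 kg VSS/d.
R_O = Q·(S₀ − S) − 1.42·P_X = 22563 − 1.42 × 4530 = 16131 kg O₂/d.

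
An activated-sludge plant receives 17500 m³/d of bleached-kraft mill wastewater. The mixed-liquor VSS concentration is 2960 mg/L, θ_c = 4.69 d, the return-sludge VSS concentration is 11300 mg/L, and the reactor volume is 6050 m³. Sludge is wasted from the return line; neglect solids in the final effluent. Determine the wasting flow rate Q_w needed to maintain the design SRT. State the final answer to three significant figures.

Q_w ≈ 338 m³/d

Wasting from the return line (neglecting effluent solids): Q_w = V·X / (θ_c·X_r) = 6050 × 2960 / (4.69 × 11300) = 337.9 m³/d.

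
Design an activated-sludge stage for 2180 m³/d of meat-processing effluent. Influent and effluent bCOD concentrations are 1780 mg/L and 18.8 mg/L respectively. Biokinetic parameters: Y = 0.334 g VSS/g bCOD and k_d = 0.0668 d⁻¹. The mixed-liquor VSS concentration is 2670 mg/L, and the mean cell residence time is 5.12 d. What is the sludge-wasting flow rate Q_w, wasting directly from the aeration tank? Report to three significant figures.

Rearranging the biomass balance for a CMAS with decay, V = Y·Q·ΔS·θ_c / [X·(1+k_d θ_c)] = 0.334 × 2180 × (1780 − 18.8) × 5.12 / [2670 × (1 + 0.0668 × 5.12)] = 6.57×10^6 / 3583 = 1832 m³.
Wasting from the aeration tank: Q_w = V / θ_c = 1832 / 5.12 = 357.9 m³/d.

Q_w ≈ 358 m³/d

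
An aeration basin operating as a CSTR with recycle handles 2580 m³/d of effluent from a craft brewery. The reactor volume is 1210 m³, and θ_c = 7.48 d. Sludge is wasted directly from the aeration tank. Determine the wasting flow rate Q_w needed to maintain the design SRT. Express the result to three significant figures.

With mixed-liquor wasting, θ_c = V/Q_w, so Q_w = V/θ_c = 1210/7.48 = 161.8 m³/d.

Q_w ≈ 162 m³/d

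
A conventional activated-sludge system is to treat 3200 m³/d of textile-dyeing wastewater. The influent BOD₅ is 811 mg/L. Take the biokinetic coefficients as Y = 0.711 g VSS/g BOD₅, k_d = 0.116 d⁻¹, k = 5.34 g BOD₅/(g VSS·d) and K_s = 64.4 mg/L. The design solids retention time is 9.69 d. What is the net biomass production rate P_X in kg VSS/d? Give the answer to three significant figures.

P_X ≈ 864 kg VSS/d

For a completely mixed reactor with recycle the Lawrence–McCarty relation gives S = K_s·(1 + k_d·θ_c) / [θ_c·(Y·k − k_d) − 1] = 64.4 × (1 + 0.116 × 9.69) / [9.69 × (0.711 × 5.34 − 0.116) − 1] = 136.8 / 34.67 = 3.946 mg/L.
Y_obs = Y / (1 + k_d θ_c) = 0.711 / (1 + 0.116 × 9.69) = 0.711 / 2.124 = 0.3347.
Mass of BOD₅ removed per day: Q(S₀ − S) = 3200 × 807.0 g/m³ = 2583 kg/d.
So the net sludge growth is P_X = 0.3347 × 2583 = 864.5 kg VSS/d.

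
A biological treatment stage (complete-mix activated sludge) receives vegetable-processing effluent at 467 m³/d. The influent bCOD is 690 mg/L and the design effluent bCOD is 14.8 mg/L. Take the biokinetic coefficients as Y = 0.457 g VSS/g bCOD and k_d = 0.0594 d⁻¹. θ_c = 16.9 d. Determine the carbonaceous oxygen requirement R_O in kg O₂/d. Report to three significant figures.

Correct the yield for decay: Y_obs = Y/(1 + k_d θ_c) = 0.457 / (1 + 0.0594 × 16.9) = 0.457 / 2.004 = 0.2281.
ΔS = 690 − 14.8 = 675.2 mg/L, so the substrate removal rate is 467 × 675.2/1000 = 315.3 kg bCOD/d.
Biomass synthesised: P_X = Y_obs × 315.3 = 71.91 kg VSS/d.
R_O = Q·ΔS − 1.42 P_X = 315.3 − 102.1 = 213.2 kg O₂/d.

R_O ≈ 213 kg O₂/d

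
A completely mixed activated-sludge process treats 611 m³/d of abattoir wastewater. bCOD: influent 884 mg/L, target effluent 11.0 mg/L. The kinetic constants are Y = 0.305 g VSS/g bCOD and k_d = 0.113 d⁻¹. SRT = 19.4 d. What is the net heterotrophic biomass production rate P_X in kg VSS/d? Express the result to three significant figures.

P_X ≈ 51.0 kg VSS/d

Observed yield with endogenous decay: Y_obs = Y / (1 + k_d·θ_c) = 0.305 / (1 + 0.113 × 19.4) = 0.305 / 3.192 = 0.09555 g VSS/g bCOD.
ΔS = 884 − 11.0 = 873.0 mg/L, so the substrate removal rate is 611 × 873.0/1000 = 533.4 kg bCOD/d.
Biomass produced: P_X = Y_obs·Q·ΔS = 0.09555 × 533.4 ≈ 50.96 kg VSS/d.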